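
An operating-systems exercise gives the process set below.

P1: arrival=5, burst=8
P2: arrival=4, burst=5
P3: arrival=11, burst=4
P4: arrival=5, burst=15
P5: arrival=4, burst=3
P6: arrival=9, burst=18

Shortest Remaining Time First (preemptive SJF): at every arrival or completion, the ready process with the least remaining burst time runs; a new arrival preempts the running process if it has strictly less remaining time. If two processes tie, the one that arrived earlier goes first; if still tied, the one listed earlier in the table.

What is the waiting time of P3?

Schedule: | idle 0-4 | P5 4-7 | P2 7-12 | P3 12-16 | P1 16-24 | P4 24-39 | P6 39-57 |
Completion: P1=24  P2=12  P3=16  P4=39  P5=7  P6=57
Waiting(P3) = turnaround − burst = 5 − 4 = 1

1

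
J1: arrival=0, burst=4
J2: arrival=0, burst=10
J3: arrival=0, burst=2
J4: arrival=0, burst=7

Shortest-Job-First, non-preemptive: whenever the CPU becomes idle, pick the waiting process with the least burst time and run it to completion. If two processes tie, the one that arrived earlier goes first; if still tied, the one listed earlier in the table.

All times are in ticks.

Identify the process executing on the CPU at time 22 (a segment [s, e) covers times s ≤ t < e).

J2

Timeline: | J3 0-2 | J1 2-6 | J4 6-13 | J2 13-23 |
Completion: J1=6  J2=23  J3=2  J4=13
Turnaround (C−A): J1=6  J2=23  J3=2  J4=13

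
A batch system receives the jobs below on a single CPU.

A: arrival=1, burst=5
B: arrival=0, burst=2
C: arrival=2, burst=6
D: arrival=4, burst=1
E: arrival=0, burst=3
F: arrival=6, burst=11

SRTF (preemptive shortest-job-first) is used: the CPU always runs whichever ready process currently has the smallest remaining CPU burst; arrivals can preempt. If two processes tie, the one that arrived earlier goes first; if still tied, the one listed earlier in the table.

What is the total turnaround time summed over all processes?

56

Timeline: | B 0-2 | E 2-5 | D 5-6 | A 6-11 | C 11-17 | F 17-28 |
Completion: A=11  B=2  C=17  D=6  E=5  F=28
Turnaround (C−A): A=10  B=2  C=15  D=2  E=5  F=22
Turnaround = completion − arrival: A=10, B=2, C=15, D=2, E=5, F=22
Total turnaround = 10 + 2 + 15 + 2 + 5 + 22 = 56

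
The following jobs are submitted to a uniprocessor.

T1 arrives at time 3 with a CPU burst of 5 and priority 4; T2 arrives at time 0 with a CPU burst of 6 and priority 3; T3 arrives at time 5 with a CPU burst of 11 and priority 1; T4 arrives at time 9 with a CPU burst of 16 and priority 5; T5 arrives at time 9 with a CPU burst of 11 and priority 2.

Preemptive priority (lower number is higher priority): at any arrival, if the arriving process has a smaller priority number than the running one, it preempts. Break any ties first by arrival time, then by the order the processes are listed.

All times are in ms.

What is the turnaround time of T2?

Gantt: | T2 0-5 | T3 5-16 | T5 16-27 | T2 27-28 | T1 28-33 | T4 33-49 |
Completion: T1=33  T2=28  T3=16  T4=49  T5=27
Turnaround (C−A): T1=30  T2=28  T3=11  T4=40  T5=18
Turnaround(T2) = completion − arrival = 28 − 0 = 28

28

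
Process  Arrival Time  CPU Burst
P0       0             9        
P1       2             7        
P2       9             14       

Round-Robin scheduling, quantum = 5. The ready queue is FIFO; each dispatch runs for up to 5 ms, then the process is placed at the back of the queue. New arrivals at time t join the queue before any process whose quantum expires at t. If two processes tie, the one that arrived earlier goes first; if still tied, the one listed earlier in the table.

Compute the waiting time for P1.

12

Gantt: | P0 0-5 | P1 5-10 | P0 10-14 | P2 14-19 | P1 19-21 | P2 21-30 |
Completion: P0=14  P1=21  P2=30
Waiting(P1) = turnaround − burst = 19 − 7 = 12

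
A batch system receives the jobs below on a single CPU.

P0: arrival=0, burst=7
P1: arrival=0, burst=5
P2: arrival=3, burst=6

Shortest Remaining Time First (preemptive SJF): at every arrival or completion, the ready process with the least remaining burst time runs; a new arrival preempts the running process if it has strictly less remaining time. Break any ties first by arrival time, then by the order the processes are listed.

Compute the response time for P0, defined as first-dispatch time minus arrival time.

Schedule: | P1 0-5 | P2 5-11 | P0 11-18 |
Completion: P0=18  P1=5  P2=11
Turnaround (C−A): P0=18  P1=5  P2=8
Response(P0) = first start − arrival = 11 − 0 = 11

11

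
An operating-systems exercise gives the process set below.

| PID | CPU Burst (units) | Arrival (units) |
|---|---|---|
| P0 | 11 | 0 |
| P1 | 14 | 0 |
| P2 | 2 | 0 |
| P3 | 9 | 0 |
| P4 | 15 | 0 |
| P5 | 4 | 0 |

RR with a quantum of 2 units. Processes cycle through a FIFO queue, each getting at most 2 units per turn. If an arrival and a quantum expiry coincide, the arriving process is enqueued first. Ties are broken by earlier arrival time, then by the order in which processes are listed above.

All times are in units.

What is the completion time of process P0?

Gantt: | P0 0-2 | P1 2-4 | P2 4-6 | P3 6-8 | P4 8-10 | P5 10-12 | P0 12-14 | P1 14-16 | P3 16-18 | P4 18-20 | P5 20-22 | P0 22-24 | P1 24-26 | P3 26-28 | P4 28-30 | P0 30-32 | P1 32-34 | P3 34-36 | P4 36-38 | P0 38-40 | P1 40-42 | P3 42-43 | P4 43-45 | P0 45-46 | P1 46-48 | P4 48-50 | P1 50-52 | P4 52-55 |
Completion: P0=46  P1=52  P2=6  P3=43  P4=55  P5=22

46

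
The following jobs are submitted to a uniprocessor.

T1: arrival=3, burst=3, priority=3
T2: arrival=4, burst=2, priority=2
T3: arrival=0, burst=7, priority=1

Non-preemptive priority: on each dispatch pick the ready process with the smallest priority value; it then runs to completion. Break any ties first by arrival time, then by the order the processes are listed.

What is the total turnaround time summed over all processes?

21

Schedule: | T3 0-7 | T2 7-9 | T1 9-12 |
Completion: T1=12  T2=9  T3=7
Turnaround (C−A): T1=9  T2=5  T3=7
Turnaround = completion − arrival: T1=9, T2=5, T3=7
Total turnaround = 9 + 5 + 7 = 21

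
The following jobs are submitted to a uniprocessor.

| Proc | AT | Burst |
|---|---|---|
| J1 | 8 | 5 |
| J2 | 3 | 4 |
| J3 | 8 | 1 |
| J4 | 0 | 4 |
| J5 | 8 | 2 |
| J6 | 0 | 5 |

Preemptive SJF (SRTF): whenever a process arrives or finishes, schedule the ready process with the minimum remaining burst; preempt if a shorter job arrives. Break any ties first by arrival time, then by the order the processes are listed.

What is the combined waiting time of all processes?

21

Gantt: | J4 0-4 | J2 4-8 | J3 8-9 | J5 9-11 | J6 11-16 | J1 16-21 |
Completion: J1=21  J2=8  J3=9  J4=4  J5=11  J6=16
Turnaround (C−A): J1=13  J2=5  J3=1  J4=4  J5=3  J6=16
Waiting = turnaround − burst: J1=8, J2=1, J3=0, J4=0, J5=1, J6=11
Total waiting = 8 + 1 + 0 + 0 + 1 + 11 = 21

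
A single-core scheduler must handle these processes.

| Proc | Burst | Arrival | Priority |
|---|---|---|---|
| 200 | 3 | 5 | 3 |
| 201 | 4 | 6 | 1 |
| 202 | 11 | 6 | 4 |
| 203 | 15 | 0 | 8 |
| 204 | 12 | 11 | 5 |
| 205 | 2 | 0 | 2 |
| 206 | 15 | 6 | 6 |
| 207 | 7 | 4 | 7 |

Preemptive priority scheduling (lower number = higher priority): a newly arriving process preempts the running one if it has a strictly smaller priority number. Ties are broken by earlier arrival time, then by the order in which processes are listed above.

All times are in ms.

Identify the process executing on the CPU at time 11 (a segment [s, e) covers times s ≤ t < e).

200

Gantt: | 205 0-2 | 203 2-4 | 207 4-5 | 200 5-6 | 201 6-10 | 200 10-12 | 202 12-23 | 204 23-35 | 206 35-50 | 207 50-56 | 203 56-69 |
Completion: 200=12  201=10  202=23  203=69  204=35  205=2  206=50  207=56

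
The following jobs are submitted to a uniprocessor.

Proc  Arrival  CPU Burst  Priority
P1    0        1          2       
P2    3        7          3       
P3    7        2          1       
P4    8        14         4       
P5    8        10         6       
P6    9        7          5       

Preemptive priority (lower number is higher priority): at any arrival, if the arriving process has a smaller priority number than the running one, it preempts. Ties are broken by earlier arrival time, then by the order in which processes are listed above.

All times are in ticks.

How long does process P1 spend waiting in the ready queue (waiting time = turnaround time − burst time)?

Timeline: | P1 0-1 | idle 1-3 | P2 3-7 | P3 7-9 | P2 9-12 | P4 12-26 | P6 26-33 | P5 33-43 |
Completion: P1=1  P2=12  P3=9  P4=26  P5=43  P6=33
Waiting(P1) = turnaround − burst = 1 − 1 = 0

0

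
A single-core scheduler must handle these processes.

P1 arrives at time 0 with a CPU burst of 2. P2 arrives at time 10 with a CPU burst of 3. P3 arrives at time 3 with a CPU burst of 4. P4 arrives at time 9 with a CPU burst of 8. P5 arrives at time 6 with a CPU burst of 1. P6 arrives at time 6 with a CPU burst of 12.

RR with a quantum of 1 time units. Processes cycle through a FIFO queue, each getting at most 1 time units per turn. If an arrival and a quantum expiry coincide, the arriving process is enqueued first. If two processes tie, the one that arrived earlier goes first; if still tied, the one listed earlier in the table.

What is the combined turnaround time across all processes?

Gantt: | P1 0-2 | idle 2-3 | P3 3-6 | P5 6-7 | P6 7-8 | P3 8-9 | P6 9-10 | P4 10-11 | P2 11-12 | P6 12-13 | P4 13-14 | P2 14-15 | P6 15-16 | P4 16-17 | P2 17-18 | P6 18-19 | P4 19-20 | P6 20-21 | P4 21-22 | P6 22-23 | P4 23-24 | P6 24-25 | P4 25-26 | P6 26-27 | P4 27-28 | P6 28-31 |
Completion: P1=2  P2=18  P3=9  P4=28  P5=7  P6=31
Turnaround (C−A): P1=2  P2=8  P3=6  P4=19  P5=1  P6=25
Turnaround = completion − arrival: P1=2, P2=8, P3=6, P4=19, P5=1, P6=25
Total turnaround = 2 + 8 + 6 + 19 + 1 + 25 = 61

61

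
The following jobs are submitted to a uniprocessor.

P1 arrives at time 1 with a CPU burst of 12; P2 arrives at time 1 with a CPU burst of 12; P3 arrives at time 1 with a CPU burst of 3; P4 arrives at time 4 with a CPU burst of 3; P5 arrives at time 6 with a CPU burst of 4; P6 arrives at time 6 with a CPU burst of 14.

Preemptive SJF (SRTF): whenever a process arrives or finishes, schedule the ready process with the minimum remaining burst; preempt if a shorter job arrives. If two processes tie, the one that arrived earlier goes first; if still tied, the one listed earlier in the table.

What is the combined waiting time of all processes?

Schedule: | idle 0-1 | P3 1-4 | P4 4-7 | P5 7-11 | P1 11-23 | P2 23-35 | P6 35-49 |
Completion: P1=23  P2=35  P3=4  P4=7  P5=11  P6=49
Waiting = turnaround − burst: P1=10, P2=22, P3=0, P4=0, P5=1, P6=29
Total waiting = 10 + 22 + 0 + 0 + 1 + 29 = 62

62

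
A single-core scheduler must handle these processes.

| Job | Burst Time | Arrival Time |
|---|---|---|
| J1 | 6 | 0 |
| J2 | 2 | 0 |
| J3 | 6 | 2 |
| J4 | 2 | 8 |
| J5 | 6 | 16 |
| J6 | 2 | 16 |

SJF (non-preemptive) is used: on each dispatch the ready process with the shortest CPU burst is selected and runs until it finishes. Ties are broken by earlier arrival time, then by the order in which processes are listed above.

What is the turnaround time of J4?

Gantt: | J2 0-2 | J1 2-8 | J4 8-10 | J3 10-16 | J6 16-18 | J5 18-24 |
Completion: J1=8  J2=2  J3=16  J4=10  J5=24  J6=18
Turnaround(J4) = completion − arrival = 10 − 8 = 2

2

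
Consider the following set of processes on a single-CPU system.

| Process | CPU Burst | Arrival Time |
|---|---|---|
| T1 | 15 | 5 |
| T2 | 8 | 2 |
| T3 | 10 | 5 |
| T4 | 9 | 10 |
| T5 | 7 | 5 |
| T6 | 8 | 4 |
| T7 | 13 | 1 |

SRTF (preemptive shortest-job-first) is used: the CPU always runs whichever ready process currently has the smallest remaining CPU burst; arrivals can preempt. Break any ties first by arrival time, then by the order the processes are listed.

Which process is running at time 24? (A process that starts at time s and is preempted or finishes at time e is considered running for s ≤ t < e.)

T6

Schedule: | idle 0-1 | T7 1-2 | T2 2-10 | T5 10-17 | T6 17-25 | T4 25-34 | T3 34-44 | T7 44-56 | T1 56-71 |
Completion: T1=71  T2=10  T3=44  T4=34  T5=17  T6=25  T7=56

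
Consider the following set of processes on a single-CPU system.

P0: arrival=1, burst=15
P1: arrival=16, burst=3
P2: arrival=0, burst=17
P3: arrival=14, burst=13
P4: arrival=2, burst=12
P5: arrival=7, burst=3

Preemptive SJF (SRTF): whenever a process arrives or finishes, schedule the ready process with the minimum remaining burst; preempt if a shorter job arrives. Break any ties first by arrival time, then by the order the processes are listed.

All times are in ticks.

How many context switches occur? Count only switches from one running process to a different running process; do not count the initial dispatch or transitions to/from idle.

Timeline: | P2 0-1 | P0 1-2 | P4 2-7 | P5 7-10 | P4 10-17 | P1 17-20 | P3 20-33 | P0 33-47 | P2 47-63 |
Completion: P0=47  P1=20  P2=63  P3=33  P4=17  P5=10

8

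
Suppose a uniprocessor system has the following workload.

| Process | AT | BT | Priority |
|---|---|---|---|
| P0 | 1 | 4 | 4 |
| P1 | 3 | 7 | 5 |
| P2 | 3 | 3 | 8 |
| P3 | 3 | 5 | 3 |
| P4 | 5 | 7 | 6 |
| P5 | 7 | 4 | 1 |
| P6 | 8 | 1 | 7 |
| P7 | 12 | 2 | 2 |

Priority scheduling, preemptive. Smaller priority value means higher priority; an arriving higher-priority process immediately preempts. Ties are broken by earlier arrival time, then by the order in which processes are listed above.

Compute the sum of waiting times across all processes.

Schedule: | idle 0-1 | P0 1-3 | P3 3-7 | P5 7-11 | P3 11-12 | P7 12-14 | P0 14-16 | P1 16-23 | P4 23-30 | P6 30-31 | P2 31-34 |
Completion: P0=16  P1=23  P2=34  P3=12  P4=30  P5=11  P6=31  P7=14
Turnaround (C−A): P0=15  P1=20  P2=31  P3=9  P4=25  P5=4  P6=23  P7=2
Waiting = turnaround − burst: P0=11, P1=13, P2=28, P3=4, P4=18, P5=0, P6=22, P7=0
Total waiting = 11 + 13 + 28 + 4 + 18 + 0 + 22 + 0 = 96

96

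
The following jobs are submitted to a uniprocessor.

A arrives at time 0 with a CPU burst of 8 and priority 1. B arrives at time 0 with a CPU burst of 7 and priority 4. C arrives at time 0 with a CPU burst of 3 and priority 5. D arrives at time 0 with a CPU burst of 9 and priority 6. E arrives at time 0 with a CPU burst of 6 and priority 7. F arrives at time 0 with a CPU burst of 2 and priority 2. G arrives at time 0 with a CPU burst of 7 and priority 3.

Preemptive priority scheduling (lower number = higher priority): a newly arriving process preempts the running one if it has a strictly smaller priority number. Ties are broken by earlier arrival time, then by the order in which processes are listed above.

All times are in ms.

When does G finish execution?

17

Gantt: | A 0-8 | F 8-10 | G 10-17 | B 17-24 | C 24-27 | D 27-36 | E 36-42 |
Completion: A=8  B=24  C=27  D=36  E=42  F=10  G=17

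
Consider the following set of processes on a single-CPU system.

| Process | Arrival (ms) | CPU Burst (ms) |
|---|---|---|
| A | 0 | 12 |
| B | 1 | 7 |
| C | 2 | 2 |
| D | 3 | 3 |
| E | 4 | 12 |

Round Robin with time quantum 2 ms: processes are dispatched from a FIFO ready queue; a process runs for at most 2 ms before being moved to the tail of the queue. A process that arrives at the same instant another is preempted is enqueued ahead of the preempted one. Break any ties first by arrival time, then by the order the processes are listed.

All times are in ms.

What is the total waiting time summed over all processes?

Gantt: | A 0-2 | B 2-4 | C 4-6 | A 6-8 | D 8-10 | E 10-12 | B 12-14 | A 14-16 | D 16-17 | E 17-19 | B 19-21 | A 21-23 | E 23-25 | B 25-26 | A 26-28 | E 28-30 | A 30-32 | E 32-36 |
Completion: A=32  B=26  C=6  D=17  E=36
Waiting = turnaround − burst: A=20, B=18, C=2, D=11, E=20
Total waiting = 20 + 18 + 2 + 11 + 20 = 71

71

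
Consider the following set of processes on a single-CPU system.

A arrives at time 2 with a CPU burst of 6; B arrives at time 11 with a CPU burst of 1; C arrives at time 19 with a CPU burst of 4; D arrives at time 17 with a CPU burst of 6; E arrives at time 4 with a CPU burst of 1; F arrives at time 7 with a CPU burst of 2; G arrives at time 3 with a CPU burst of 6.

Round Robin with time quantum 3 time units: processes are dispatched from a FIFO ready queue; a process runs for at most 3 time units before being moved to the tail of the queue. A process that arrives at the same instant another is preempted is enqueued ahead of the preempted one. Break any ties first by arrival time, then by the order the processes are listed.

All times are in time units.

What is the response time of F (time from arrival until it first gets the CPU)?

5

Gantt: | idle 0-2 | A 2-5 | G 5-8 | E 8-9 | A 9-12 | F 12-14 | G 14-17 | B 17-18 | D 18-21 | C 21-24 | D 24-27 | C 27-28 |
Completion: A=12  B=18  C=28  D=27  E=9  F=14  G=17
Turnaround (C−A): A=10  B=7  C=9  D=10  E=5  F=7  G=14
Response(F) = first start − arrival = 12 − 7 = 5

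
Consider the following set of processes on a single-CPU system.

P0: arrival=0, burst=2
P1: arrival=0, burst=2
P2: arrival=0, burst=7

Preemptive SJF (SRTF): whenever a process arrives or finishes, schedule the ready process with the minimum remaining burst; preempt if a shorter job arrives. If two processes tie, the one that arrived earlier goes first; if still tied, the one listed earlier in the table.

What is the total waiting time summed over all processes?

Gantt: | P0 0-2 | P1 2-4 | P2 4-11 |
Completion: P0=2  P1=4  P2=11
Turnaround (C−A): P0=2  P1=4  P2=11
Waiting = turnaround − burst: P0=0, P1=2, P2=4
Total waiting = 0 + 2 + 4 = 6

6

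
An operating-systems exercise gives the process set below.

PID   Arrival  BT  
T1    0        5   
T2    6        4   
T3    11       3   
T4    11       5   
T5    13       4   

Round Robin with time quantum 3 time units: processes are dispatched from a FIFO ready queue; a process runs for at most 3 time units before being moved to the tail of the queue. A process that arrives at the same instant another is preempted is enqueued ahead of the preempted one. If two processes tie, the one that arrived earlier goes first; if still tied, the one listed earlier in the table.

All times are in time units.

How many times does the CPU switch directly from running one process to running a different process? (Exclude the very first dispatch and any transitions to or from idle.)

Timeline: | T1 0-5 | idle 5-6 | T2 6-10 | idle 10-11 | T3 11-14 | T4 14-17 | T5 17-20 | T4 20-22 | T5 22-23 |
Completion: T1=5  T2=10  T3=14  T4=22  T5=23

4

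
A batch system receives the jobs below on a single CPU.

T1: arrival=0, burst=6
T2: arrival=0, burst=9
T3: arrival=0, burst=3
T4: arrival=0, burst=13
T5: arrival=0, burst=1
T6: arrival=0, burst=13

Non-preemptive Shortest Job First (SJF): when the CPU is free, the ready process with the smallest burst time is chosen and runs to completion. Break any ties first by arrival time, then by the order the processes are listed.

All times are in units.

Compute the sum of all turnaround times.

Timeline: | T5 0-1 | T3 1-4 | T1 4-10 | T2 10-19 | T4 19-32 | T6 32-45 |
Completion: T1=10  T2=19  T3=4  T4=32  T5=1  T6=45
Turnaround = completion − arrival: T1=10, T2=19, T3=4, T4=32, T5=1, T6=45
Total turnaround = 10 + 19 + 4 + 32 + 1 + 45 = 111

111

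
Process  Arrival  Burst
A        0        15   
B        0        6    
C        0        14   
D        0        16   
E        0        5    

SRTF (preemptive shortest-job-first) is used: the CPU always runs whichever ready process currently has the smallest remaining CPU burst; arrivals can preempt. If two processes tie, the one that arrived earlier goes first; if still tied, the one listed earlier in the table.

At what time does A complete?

Timeline: | E 0-5 | B 5-11 | C 11-25 | A 25-40 | D 40-56 |
Completion: A=40  B=11  C=25  D=56  E=5
Turnaround (C−A): A=40  B=11  C=25  D=56  E=5

40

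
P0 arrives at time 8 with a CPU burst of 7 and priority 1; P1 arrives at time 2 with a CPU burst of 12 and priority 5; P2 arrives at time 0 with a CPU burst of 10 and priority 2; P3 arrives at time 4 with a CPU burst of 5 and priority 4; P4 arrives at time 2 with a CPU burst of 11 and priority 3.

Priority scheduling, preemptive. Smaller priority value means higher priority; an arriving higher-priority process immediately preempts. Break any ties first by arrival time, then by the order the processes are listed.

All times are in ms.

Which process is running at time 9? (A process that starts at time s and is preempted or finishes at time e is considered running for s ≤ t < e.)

Schedule: | P2 0-8 | P0 8-15 | P2 15-17 | P4 17-28 | P3 28-33 | P1 33-45 |
Completion: P0=15  P1=45  P2=17  P3=33  P4=28
Turnaround (C−A): P0=7  P1=43  P2=17  P3=29  P4=26

P0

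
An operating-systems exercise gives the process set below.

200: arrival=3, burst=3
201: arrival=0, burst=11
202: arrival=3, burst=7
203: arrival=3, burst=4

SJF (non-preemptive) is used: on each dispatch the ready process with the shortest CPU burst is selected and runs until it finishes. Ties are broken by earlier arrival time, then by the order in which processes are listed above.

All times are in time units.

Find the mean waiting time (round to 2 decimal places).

Schedule: | 201 0-11 | 200 11-14 | 203 14-18 | 202 18-25 |
Completion: 200=14  201=11  202=25  203=18
Turnaround (C−A): 200=11  201=11  202=22  203=15
Waiting times: 200=8, 201=0, 202=15, 203=11
Average waiting = (8+0+15+11) / 4 = 34/4 = 8.50

8.50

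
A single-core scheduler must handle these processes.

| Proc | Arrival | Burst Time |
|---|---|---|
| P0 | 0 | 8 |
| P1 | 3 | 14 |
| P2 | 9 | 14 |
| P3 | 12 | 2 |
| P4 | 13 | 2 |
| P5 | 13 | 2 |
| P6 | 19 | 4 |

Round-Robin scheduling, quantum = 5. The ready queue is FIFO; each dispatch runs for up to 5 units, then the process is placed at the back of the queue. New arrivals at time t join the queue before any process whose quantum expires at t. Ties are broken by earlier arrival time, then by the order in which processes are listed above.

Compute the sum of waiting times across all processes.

105

Gantt: | P0 0-5 | P1 5-10 | P0 10-13 | P2 13-18 | P1 18-23 | P3 23-25 | P4 25-27 | P5 27-29 | P2 29-34 | P6 34-38 | P1 38-42 | P2 42-46 |
Completion: P0=13  P1=42  P2=46  P3=25  P4=27  P5=29  P6=38
Waiting = turnaround − burst: P0=5, P1=25, P2=23, P3=11, P4=12, P5=14, P6=15
Total waiting = 5 + 25 + 23 + 11 + 12 + 14 + 15 = 105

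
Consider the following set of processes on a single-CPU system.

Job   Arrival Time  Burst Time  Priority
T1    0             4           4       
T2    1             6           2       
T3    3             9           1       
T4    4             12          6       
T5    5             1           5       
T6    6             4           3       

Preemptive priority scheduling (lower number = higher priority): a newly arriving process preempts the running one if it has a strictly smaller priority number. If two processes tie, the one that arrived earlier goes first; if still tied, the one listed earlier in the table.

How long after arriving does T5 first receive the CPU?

18

Gantt: | T1 0-1 | T2 1-3 | T3 3-12 | T2 12-16 | T6 16-20 | T1 20-23 | T5 23-24 | T4 24-36 |
Completion: T1=23  T2=16  T3=12  T4=36  T5=24  T6=20
Response(T5) = first start − arrival = 23 − 5 = 18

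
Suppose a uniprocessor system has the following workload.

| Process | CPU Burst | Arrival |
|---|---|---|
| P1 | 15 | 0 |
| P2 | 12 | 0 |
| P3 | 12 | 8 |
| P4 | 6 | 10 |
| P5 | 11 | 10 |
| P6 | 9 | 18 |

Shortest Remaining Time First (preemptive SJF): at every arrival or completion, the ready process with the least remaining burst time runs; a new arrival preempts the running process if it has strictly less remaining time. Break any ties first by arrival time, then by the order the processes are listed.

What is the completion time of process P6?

27

Gantt: | P2 0-12 | P4 12-18 | P6 18-27 | P5 27-38 | P3 38-50 | P1 50-65 |
Completion: P1=65  P2=12  P3=50  P4=18  P5=38  P6=27
Turnaround (C−A): P1=65  P2=12  P3=42  P4=8  P5=28  P6=9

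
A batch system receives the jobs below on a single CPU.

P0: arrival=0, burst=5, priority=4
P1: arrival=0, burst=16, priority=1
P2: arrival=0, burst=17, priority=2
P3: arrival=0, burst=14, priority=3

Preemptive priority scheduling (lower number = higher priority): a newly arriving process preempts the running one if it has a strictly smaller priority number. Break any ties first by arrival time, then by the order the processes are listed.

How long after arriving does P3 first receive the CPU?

33

Schedule: | P1 0-16 | P2 16-33 | P3 33-47 | P0 47-52 |
Completion: P0=52  P1=16  P2=33  P3=47
Turnaround (C−A): P0=52  P1=16  P2=33  P3=47
Response(P3) = first start − arrival = 33 − 0 = 33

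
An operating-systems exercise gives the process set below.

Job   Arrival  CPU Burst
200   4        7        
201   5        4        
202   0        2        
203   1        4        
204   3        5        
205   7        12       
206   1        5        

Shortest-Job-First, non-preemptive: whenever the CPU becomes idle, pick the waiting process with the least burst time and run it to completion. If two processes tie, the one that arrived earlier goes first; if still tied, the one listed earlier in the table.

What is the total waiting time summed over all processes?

59

Timeline: | 202 0-2 | 203 2-6 | 201 6-10 | 206 10-15 | 204 15-20 | 200 20-27 | 205 27-39 |
Completion: 200=27  201=10  202=2  203=6  204=20  205=39  206=15
Waiting = turnaround − burst: 200=16, 201=1, 202=0, 203=1, 204=12, 205=20, 206=9
Total waiting = 16 + 1 + 0 + 1 + 12 + 20 + 9 = 59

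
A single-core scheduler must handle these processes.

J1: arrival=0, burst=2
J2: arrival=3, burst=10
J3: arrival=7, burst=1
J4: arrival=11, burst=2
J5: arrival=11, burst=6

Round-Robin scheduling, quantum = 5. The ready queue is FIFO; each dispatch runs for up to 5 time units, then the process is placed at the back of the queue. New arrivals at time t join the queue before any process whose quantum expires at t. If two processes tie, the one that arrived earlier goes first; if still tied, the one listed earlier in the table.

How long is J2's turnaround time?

Gantt: | J1 0-2 | idle 2-3 | J2 3-8 | J3 8-9 | J2 9-14 | J4 14-16 | J5 16-22 |
Completion: J1=2  J2=14  J3=9  J4=16  J5=22
Turnaround (C−A): J1=2  J2=11  J3=2  J4=5  J5=11
Turnaround(J2) = completion − arrival = 14 − 3 = 11

11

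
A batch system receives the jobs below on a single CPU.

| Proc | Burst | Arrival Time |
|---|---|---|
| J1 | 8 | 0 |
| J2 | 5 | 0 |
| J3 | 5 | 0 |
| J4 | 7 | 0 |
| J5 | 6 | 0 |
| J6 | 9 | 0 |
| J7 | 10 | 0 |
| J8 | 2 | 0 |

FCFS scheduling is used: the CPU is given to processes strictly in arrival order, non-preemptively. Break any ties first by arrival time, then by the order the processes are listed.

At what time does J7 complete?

Timeline: | J1 0-8 | J2 8-13 | J3 13-18 | J4 18-25 | J5 25-31 | J6 31-40 | J7 40-50 | J8 50-52 |
Completion: J1=8  J2=13  J3=18  J4=25  J5=31  J6=40  J7=50  J8=52
Turnaround (C−A): J1=8  J2=13  J3=18  J4=25  J5=31  J6=40  J7=50  J8=52

50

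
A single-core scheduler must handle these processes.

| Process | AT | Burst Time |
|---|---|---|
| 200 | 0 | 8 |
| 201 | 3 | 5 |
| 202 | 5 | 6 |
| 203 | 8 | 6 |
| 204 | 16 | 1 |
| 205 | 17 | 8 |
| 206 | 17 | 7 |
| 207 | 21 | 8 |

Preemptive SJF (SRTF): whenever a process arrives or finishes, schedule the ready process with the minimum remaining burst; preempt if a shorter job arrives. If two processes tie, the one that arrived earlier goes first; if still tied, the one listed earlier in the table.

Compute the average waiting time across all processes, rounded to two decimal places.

8.88

Gantt: | 200 0-8 | 201 8-13 | 202 13-16 | 204 16-17 | 202 17-20 | 203 20-26 | 206 26-33 | 205 33-41 | 207 41-49 |
Completion: 200=8  201=13  202=20  203=26  204=17  205=41  206=33  207=49
Turnaround (C−A): 200=8  201=10  202=15  203=18  204=1  205=24  206=16  207=28
Waiting times: 200=0, 201=5, 202=9, 203=12, 204=0, 205=16, 206=9, 207=20
Average waiting = (0+5+9+12+0+16+9+20) / 8 = 71/8 = 8.88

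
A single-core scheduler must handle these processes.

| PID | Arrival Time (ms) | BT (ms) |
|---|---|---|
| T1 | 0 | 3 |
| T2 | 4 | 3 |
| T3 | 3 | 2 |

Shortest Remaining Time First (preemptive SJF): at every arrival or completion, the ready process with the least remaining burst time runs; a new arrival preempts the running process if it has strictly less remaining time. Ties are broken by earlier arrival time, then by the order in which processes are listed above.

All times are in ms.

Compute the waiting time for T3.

0

Gantt: | T1 0-3 | T3 3-5 | T2 5-8 |
Completion: T1=3  T2=8  T3=5
Waiting(T3) = turnaround − burst = 2 − 2 = 0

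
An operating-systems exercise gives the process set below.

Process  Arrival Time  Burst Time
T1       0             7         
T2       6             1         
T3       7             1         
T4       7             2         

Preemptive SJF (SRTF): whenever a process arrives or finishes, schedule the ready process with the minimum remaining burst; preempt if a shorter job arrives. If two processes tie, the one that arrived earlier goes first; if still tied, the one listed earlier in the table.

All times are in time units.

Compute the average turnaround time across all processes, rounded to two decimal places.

3.75

Gantt: | T1 0-7 | T2 7-8 | T3 8-9 | T4 9-11 |
Completion: T1=7  T2=8  T3=9  T4=11
Turnaround (C−A): T1=7  T2=2  T3=2  T4=4
Turnaround times: T1=7, T2=2, T3=2, T4=4
Average turnaround = (7+2+2+4) / 4 = 15/4 = 3.75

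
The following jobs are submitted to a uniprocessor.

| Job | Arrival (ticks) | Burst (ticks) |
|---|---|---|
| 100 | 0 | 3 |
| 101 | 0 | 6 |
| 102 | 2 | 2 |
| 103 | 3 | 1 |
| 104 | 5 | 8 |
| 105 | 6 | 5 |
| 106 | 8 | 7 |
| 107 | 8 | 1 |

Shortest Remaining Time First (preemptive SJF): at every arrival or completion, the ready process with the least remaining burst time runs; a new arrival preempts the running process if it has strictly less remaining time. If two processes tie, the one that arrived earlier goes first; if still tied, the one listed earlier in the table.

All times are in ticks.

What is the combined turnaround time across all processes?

Schedule: | 100 0-3 | 103 3-4 | 102 4-6 | 105 6-8 | 107 8-9 | 105 9-12 | 101 12-18 | 106 18-25 | 104 25-33 |
Completion: 100=3  101=18  102=6  103=4  104=33  105=12  106=25  107=9
Turnaround = completion − arrival: 100=3, 101=18, 102=4, 103=1, 104=28, 105=6, 106=17, 107=1
Total turnaround = 3 + 18 + 4 + 1 + 28 + 6 + 17 + 1 = 78

78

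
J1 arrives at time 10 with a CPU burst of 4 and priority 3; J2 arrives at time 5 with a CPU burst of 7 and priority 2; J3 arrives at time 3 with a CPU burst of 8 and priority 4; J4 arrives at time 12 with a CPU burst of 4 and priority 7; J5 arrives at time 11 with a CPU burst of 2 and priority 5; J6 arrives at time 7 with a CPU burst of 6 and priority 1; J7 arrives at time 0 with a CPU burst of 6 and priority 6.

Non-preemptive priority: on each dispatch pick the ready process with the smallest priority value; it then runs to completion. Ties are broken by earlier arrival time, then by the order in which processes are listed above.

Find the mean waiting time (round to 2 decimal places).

11.00

Schedule: | J7 0-6 | J2 6-13 | J6 13-19 | J1 19-23 | J3 23-31 | J5 31-33 | J4 33-37 |
Completion: J1=23  J2=13  J3=31  J4=37  J5=33  J6=19  J7=6
Turnaround (C−A): J1=13  J2=8  J3=28  J4=25  J5=22  J6=12  J7=6
Waiting times: J1=9, J2=1, J3=20, J4=21, J5=20, J6=6, J7=0
Average waiting = (9+1+20+21+20+6+0) / 7 = 77/7 = 11.00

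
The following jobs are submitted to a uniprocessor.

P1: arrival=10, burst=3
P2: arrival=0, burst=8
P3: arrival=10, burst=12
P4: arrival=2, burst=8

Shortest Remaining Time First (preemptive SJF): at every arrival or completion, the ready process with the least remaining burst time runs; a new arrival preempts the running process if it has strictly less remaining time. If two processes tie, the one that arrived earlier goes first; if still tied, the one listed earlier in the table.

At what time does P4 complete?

19

Timeline: | P2 0-8 | P4 8-10 | P1 10-13 | P4 13-19 | P3 19-31 |
Completion: P1=13  P2=8  P3=31  P4=19
Turnaround (C−A): P1=3  P2=8  P3=21  P4=17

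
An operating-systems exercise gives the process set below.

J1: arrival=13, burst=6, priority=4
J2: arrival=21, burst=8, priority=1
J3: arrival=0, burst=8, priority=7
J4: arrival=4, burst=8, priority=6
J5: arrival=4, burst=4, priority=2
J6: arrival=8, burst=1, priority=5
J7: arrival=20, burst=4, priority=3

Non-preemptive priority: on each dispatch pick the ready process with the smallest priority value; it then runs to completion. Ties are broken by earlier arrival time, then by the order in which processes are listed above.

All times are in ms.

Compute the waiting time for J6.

Gantt: | J3 0-8 | J5 8-12 | J6 12-13 | J1 13-19 | J4 19-27 | J2 27-35 | J7 35-39 |
Completion: J1=19  J2=35  J3=8  J4=27  J5=12  J6=13  J7=39
Turnaround (C−A): J1=6  J2=14  J3=8  J4=23  J5=8  J6=5  J7=19
Waiting(J6) = turnaround − burst = 5 − 1 = 4

4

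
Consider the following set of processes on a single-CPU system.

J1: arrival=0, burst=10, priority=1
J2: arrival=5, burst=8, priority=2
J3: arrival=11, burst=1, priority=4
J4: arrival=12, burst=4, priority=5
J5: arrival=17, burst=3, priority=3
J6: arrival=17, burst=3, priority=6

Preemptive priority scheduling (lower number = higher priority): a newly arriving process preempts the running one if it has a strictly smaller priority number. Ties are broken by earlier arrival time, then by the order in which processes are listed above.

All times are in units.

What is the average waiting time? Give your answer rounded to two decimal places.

Timeline: | J1 0-10 | J2 10-18 | J5 18-21 | J3 21-22 | J4 22-26 | J6 26-29 |
Completion: J1=10  J2=18  J3=22  J4=26  J5=21  J6=29
Turnaround (C−A): J1=10  J2=13  J3=11  J4=14  J5=4  J6=12
Waiting times: J1=0, J2=5, J3=10, J4=10, J5=1, J6=9
Average waiting = (0+5+10+10+1+9) / 6 = 35/6 = 5.83

5.83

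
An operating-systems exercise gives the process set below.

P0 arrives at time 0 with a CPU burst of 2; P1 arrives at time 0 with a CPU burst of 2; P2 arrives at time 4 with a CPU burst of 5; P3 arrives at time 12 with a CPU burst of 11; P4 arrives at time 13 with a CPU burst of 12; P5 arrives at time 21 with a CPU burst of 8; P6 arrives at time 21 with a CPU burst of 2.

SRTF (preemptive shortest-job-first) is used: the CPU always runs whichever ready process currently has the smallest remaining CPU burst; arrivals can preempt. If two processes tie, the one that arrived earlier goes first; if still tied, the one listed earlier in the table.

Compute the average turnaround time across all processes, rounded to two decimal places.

10.00

Schedule: | P0 0-2 | P1 2-4 | P2 4-9 | idle 9-12 | P3 12-23 | P6 23-25 | P5 25-33 | P4 33-45 |
Completion: P0=2  P1=4  P2=9  P3=23  P4=45  P5=33  P6=25
Turnaround (C−A): P0=2  P1=4  P2=5  P3=11  P4=32  P5=12  P6=4
Turnaround times: P0=2, P1=4, P2=5, P3=11, P4=32, P5=12, P6=4
Average turnaround = (2+4+5+11+32+12+4) / 7 = 70/7 = 10.00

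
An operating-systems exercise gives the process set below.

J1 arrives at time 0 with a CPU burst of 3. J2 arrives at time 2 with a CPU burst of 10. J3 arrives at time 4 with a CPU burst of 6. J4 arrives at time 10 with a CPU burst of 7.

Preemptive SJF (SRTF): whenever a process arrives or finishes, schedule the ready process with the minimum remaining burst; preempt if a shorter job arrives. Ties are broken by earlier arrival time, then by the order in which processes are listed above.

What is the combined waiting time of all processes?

14

Schedule: | J1 0-3 | J2 3-4 | J3 4-10 | J4 10-17 | J2 17-26 |
Completion: J1=3  J2=26  J3=10  J4=17
Waiting = turnaround − burst: J1=0, J2=14, J3=0, J4=0
Total waiting = 0 + 14 + 0 + 0 = 14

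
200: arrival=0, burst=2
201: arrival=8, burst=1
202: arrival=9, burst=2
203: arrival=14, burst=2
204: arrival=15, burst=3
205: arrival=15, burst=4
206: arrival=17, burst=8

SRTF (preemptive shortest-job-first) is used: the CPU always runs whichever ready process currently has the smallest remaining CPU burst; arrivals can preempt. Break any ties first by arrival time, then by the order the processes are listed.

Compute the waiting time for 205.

4

Timeline: | 200 0-2 | idle 2-8 | 201 8-9 | 202 9-11 | idle 11-14 | 203 14-16 | 204 16-19 | 205 19-23 | 206 23-31 |
Completion: 200=2  201=9  202=11  203=16  204=19  205=23  206=31
Waiting(205) = turnaround − burst = 8 − 4 = 4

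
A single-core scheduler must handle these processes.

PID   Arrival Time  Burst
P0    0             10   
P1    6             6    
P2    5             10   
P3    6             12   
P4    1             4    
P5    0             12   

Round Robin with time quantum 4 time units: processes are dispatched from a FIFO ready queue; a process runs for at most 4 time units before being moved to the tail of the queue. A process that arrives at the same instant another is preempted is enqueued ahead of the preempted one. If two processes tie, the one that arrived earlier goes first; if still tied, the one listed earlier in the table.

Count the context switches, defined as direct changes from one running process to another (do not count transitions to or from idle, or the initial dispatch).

Timeline: | P0 0-4 | P5 4-8 | P4 8-12 | P0 12-16 | P2 16-20 | P1 20-24 | P3 24-28 | P5 28-32 | P0 32-34 | P2 34-38 | P1 38-40 | P3 40-44 | P5 44-48 | P2 48-50 | P3 50-54 |
Completion: P0=34  P1=40  P2=50  P3=54  P4=12  P5=48

14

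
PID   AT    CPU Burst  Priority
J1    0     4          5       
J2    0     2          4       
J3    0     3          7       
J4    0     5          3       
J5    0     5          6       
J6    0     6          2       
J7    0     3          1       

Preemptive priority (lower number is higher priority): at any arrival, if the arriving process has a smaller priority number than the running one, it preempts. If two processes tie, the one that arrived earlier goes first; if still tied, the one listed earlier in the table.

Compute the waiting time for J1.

16

Schedule: | J7 0-3 | J6 3-9 | J4 9-14 | J2 14-16 | J1 16-20 | J5 20-25 | J3 25-28 |
Completion: J1=20  J2=16  J3=28  J4=14  J5=25  J6=9  J7=3
Waiting(J1) = turnaround − burst = 20 − 4 = 16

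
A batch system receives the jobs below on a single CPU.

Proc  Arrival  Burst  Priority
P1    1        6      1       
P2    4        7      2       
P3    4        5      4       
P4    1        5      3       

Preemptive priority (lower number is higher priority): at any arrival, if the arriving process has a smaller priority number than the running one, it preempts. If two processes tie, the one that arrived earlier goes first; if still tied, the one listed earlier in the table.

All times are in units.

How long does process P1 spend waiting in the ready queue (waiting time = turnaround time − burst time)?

Schedule: | idle 0-1 | P1 1-7 | P2 7-14 | P4 14-19 | P3 19-24 |
Completion: P1=7  P2=14  P3=24  P4=19
Turnaround (C−A): P1=6  P2=10  P3=20  P4=18
Waiting(P1) = turnaround − burst = 6 − 6 = 0

0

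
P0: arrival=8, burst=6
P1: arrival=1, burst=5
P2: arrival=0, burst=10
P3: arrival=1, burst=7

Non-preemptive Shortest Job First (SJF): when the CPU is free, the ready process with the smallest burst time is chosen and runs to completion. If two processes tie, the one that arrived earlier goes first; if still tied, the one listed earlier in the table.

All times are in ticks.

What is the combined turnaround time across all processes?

Gantt: | P2 0-10 | P1 10-15 | P0 15-21 | P3 21-28 |
Completion: P0=21  P1=15  P2=10  P3=28
Turnaround (C−A): P0=13  P1=14  P2=10  P3=27
Turnaround = completion − arrival: P0=13, P1=14, P2=10, P3=27
Total turnaround = 13 + 14 + 10 + 27 = 64

64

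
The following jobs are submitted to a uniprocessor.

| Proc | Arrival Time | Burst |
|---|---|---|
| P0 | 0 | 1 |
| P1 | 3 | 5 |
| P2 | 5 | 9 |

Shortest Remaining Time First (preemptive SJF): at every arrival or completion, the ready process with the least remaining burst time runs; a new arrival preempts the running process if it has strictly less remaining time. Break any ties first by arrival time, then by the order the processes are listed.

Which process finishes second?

P1

Schedule: | P0 0-1 | idle 1-3 | P1 3-8 | P2 8-17 |
Completion: P0=1  P1=8  P2=17
Turnaround (C−A): P0=1  P1=5  P2=12
Finish order: P0 → P1 → P2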